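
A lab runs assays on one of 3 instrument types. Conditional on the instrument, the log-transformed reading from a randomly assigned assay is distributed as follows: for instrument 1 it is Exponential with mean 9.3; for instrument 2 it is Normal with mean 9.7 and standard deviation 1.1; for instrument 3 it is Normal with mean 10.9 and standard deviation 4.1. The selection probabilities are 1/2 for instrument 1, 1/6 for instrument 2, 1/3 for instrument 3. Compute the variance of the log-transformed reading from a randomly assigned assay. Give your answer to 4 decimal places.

49.5700

Per component, 1: μ=9.3, E[X²]=172.98; 2: μ=9.7, E[X²]=95.3; 3: μ=10.9, E[X²]=135.62.
E[X] = 0.5·9.3 + 0.166667·9.7 + 0.333333·10.9 = 9.9.
E[X²] = 0.5·172.98 + 0.166667·95.3 + 0.333333·135.62 = 147.58.
Var(X) = E[X²] − (E[X])² = 147.58 − 98.01 = 49.57.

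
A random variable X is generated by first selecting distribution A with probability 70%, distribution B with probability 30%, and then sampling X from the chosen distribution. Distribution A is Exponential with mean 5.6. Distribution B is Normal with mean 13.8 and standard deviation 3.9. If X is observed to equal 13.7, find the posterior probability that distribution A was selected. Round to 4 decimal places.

0.2608

Likelihoods f(13.7 | ·): A: 0.0154647; B: 0.102259.
Posterior ∝ prior × likelihood. Numerator for A: 0.7·0.0154647 = 0.0108253.
Normalizing constant: 0.7·0.0154647 + 0.3·0.102259 = 0.0415031.
P(A | observation) = 0.0108253 / 0.0415031 = 0.260831.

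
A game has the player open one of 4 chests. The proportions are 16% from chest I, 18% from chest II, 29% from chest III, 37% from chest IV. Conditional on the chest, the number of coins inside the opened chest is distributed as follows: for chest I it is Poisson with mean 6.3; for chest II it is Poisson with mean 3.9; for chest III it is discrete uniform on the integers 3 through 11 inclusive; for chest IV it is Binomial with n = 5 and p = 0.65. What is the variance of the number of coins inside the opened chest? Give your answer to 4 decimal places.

Per component, I: μ=6.3, E[X²]=45.99; II: μ=3.9, E[X²]=19.11; III: μ=7, E[X²]=55.6667; IV: μ=3.25, E[X²]=11.7.
E[X] = 0.16·6.3 + 0.18·3.9 + 0.29·7 + 0.37·3.25 = 4.9425.
E[X²] = 0.16·45.99 + 0.18·19.11 + 0.29·55.6667 + 0.37·11.7 = 31.2705.
Var(X) = E[X²] − (E[X])² = 31.2705 − 24.4283 = 6.84223.

6.8422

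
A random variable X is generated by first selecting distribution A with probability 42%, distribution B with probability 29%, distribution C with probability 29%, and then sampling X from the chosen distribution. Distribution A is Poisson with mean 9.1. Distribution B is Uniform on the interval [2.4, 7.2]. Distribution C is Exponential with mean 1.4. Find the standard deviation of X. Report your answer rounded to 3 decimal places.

Per component, A: μ=9.1, E[X²]=91.91; B: μ=4.8, E[X²]=24.96; C: μ=1.4, E[X²]=3.92.
E[X] = 0.42·9.1 + 0.29·4.8 + 0.29·1.4 = 5.62.
E[X²] = 0.42·91.91 + 0.29·24.96 + 0.29·3.92 = 46.9774.
Var(X) = E[X²] − (E[X])² = 46.9774 − 31.5844 = 15.393.
SD(X) = √15.393 = 3.92339.

3.923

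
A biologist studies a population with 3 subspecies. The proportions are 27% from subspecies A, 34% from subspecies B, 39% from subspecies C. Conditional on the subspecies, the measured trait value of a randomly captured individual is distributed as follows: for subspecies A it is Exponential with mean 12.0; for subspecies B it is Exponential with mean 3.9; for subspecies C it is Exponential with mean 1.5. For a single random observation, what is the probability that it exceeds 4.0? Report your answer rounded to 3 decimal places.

0.342

Conditional on each subspecies, P(X > 4.0): A: 0.716531; B: 0.358567; C: 0.0694835.
By total probability, P(X > 4.0) = 0.27·0.716531 + 0.34·0.358567 + 0.39·0.0694835 = 0.342475.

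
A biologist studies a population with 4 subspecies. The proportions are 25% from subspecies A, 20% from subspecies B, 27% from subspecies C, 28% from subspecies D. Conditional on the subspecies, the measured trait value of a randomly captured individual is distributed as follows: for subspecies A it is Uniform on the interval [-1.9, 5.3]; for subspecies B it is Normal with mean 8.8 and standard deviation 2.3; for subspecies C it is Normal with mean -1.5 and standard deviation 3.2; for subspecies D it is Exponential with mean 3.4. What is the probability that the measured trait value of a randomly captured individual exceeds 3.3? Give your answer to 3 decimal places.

0.392

Conditional on each subspecies, P(X > 3.3): A: 0.277778; B: 0.991606; C: 0.0668072; D: 0.37886.
By total probability, P(X > 3.3) = 0.25·0.277778 + 0.2·0.991606 + 0.27·0.0668072 + 0.28·0.37886 = 0.391884.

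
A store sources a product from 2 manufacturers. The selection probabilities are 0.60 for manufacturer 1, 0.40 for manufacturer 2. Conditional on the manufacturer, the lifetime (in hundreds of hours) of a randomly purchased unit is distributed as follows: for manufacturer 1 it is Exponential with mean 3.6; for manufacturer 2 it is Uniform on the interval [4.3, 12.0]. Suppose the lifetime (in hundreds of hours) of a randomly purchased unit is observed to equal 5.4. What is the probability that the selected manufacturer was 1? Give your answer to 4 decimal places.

Likelihoods f(5.4 | ·): 1: 0.0619806; 2: 0.12987.
Posterior ∝ prior × likelihood. Numerator for 1: 0.6·0.0619806 = 0.0371884.
Normalizing constant: 0.6·0.0619806 + 0.4·0.12987 = 0.0891364.
P(1 | observation) = 0.0371884 / 0.0891364 = 0.417207.

0.4172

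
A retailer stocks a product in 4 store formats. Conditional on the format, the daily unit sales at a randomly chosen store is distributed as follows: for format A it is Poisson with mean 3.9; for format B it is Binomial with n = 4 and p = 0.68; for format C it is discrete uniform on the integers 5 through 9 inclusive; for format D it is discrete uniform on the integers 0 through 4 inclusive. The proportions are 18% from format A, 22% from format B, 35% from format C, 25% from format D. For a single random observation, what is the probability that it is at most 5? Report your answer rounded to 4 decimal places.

0.6841

Conditional on each format, P(X ≤ 5): A: 0.800558; B: 1; C: 0.2; D: 1.
By total probability, P(X ≤ 5) = 0.18·0.800558 + 0.22·1 + 0.35·0.2 + 0.25·1 = 0.6841.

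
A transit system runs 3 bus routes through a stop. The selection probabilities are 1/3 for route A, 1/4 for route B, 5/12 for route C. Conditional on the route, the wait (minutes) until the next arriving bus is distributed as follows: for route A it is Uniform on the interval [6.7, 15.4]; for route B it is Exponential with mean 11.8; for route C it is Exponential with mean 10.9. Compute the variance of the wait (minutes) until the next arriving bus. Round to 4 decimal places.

86.5510

Per component, A: μ=11.05, E[X²]=128.41; B: μ=11.8, E[X²]=278.48; C: μ=10.9, E[X²]=237.62.
E[X] = 0.333333·11.05 + 0.25·11.8 + 0.416667·10.9 = 11.175.
E[X²] = 0.333333·128.41 + 0.25·278.48 + 0.416667·237.62 = 211.432.
Var(X) = E[X²] − (E[X])² = 211.432 − 124.881 = 86.551.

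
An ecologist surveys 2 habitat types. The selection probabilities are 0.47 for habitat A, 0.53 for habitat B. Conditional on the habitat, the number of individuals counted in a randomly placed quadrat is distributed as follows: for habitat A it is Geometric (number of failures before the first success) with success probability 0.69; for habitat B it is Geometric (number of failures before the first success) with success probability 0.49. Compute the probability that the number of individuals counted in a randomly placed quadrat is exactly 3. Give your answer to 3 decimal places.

0.044

Conditional on each habitat, P(X = 3): A: 0.0205558; B: 0.064999.
By total probability, P(X = 3) = 0.47·0.0205558 + 0.53·0.064999 = 0.0441107.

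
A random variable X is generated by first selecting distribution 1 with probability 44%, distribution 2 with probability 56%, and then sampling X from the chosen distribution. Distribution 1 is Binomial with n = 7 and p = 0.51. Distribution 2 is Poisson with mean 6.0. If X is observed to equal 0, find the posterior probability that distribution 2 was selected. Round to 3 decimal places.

Likelihoods P(X=0 | ·): 1: 0.00678223; 2: 0.00247875.
Posterior ∝ prior × likelihood. Numerator for 2: 0.56·0.00247875 = 0.0013881.
Normalizing constant: 0.44·0.00678223 + 0.56·0.00247875 = 0.00437228.
P(2 | observation) = 0.0013881 / 0.00437228 = 0.317477.

0.317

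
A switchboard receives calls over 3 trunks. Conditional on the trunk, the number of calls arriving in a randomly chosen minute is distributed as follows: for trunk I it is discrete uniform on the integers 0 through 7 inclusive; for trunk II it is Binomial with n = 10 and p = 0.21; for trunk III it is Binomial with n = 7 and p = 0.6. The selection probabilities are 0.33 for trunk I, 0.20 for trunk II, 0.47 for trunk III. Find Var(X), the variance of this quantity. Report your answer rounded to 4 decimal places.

Per component, I: μ=3.5, E[X²]=17.5; II: μ=2.1, E[X²]=6.069; III: μ=4.2, E[X²]=19.32.
E[X] = 0.33·3.5 + 0.2·2.1 + 0.47·4.2 = 3.549.
E[X²] = 0.33·17.5 + 0.2·6.069 + 0.47·19.32 = 16.0692.
Var(X) = E[X²] − (E[X])² = 16.0692 − 12.5954 = 3.4738.

3.4738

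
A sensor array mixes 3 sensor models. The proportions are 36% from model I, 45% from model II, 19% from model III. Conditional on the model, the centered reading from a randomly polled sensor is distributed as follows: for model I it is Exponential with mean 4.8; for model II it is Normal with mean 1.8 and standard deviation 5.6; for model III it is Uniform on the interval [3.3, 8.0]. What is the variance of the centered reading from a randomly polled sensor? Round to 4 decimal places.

25.5309

Per component, I: μ=4.8, E[X²]=46.08; II: μ=1.8, E[X²]=34.6; III: μ=5.65, E[X²]=33.7633.
E[X] = 0.36·4.8 + 0.45·1.8 + 0.19·5.65 = 3.6115.
E[X²] = 0.36·46.08 + 0.45·34.6 + 0.19·33.7633 = 38.5738.
Var(X) = E[X²] − (E[X])² = 38.5738 − 13.0429 = 25.5309.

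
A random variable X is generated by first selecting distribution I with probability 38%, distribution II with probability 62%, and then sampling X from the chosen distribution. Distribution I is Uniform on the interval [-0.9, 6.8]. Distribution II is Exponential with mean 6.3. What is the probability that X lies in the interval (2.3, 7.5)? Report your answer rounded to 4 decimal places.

Conditional on each component, P(2.3 < X < 7.5): I: 0.584416; II: 0.390065.
By total probability, P(2.3 < X < 7.5) = 0.38·0.584416 + 0.62·0.390065 = 0.463918.

0.4639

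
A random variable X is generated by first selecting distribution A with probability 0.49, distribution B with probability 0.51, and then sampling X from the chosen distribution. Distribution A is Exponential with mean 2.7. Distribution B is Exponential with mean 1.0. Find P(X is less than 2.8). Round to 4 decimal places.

0.7953

Conditional on each component, P(X < 2.8): A: 0.645496; B: 0.93919.
By total probability, P(X < 2.8) = 0.49·0.645496 + 0.51·0.93919 = 0.79528.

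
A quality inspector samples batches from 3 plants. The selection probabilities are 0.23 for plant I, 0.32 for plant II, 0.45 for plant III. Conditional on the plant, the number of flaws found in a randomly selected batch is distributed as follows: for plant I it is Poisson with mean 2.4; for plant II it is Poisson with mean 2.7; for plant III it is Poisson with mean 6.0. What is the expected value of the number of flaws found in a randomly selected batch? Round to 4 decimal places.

4.1160

Component means — I: 2.4; II: 2.7; III: 6.
E[X] = 0.23·2.4 + 0.32·2.7 + 0.45·6 = 4.116.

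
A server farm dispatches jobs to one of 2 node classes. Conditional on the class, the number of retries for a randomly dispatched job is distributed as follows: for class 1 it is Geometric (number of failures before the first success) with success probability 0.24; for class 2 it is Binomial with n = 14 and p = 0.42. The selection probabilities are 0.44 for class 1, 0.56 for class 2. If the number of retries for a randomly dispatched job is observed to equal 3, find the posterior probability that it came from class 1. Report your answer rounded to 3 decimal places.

0.551

Likelihoods P(X=3 | ·): 1: 0.105354; 2: 0.0673841.
Posterior ∝ prior × likelihood. Numerator for 1: 0.44·0.105354 = 0.0463559.
Normalizing constant: 0.44·0.105354 + 0.56·0.0673841 = 0.0840909.
P(1 | observation) = 0.0463559 / 0.0840909 = 0.551259.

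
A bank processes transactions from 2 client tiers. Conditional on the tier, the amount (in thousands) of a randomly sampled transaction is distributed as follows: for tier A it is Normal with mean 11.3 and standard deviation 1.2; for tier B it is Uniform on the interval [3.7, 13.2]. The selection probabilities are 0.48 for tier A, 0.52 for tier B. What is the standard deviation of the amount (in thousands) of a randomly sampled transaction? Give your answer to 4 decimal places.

2.5748

Per component, A: μ=11.3, E[X²]=129.13; B: μ=8.45, E[X²]=78.9233.
E[X] = 0.48·11.3 + 0.52·8.45 = 9.818.
E[X²] = 0.48·129.13 + 0.52·78.9233 = 103.023.
Var(X) = E[X²] − (E[X])² = 103.023 − 96.3931 = 6.62941.
SD(X) = √6.62941 = 2.57476.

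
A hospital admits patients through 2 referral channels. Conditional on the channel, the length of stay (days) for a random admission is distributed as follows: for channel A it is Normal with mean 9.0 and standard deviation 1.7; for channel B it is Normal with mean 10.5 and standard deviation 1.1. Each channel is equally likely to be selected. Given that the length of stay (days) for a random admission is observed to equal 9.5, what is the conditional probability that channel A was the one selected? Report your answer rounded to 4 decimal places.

0.4837

Likelihoods f(9.5 | ·): A: 0.224738; B: 0.239915.
Posterior ∝ prior × likelihood. Numerator for A: 0.5·0.224738 = 0.112369.
Normalizing constant: 0.5·0.224738 + 0.5·0.239915 = 0.232326.
P(A | observation) = 0.112369 / 0.232326 = 0.483669.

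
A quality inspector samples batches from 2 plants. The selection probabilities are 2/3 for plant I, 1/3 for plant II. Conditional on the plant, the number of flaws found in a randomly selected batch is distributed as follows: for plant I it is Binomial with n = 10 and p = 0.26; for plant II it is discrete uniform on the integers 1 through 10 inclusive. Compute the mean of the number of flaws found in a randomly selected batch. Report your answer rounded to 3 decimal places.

Component means — I: 2.6; II: 5.5.
E[X] = 0.666667·2.6 + 0.333333·5.5 = 3.56667.

3.567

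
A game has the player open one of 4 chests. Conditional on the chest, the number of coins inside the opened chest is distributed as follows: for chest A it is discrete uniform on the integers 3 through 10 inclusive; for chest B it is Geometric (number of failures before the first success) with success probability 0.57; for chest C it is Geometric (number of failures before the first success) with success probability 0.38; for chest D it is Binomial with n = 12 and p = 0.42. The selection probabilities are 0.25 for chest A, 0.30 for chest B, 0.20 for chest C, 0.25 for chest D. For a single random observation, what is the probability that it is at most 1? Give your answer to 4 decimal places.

0.3712

Conditional on each chest, P(X ≤ 1): A: 0; B: 0.8151; C: 0.6156; D: 0.0140425.
By total probability, P(X ≤ 1) = 0.25·0 + 0.3·0.8151 + 0.2·0.6156 + 0.25·0.0140425 = 0.371161.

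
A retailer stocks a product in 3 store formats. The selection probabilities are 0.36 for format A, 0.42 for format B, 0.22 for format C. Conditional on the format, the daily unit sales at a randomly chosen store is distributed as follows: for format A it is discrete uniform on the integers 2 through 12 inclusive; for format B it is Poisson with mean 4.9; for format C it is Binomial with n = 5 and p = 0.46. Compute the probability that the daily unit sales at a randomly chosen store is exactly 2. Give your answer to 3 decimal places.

Conditional on each format, P(X = 2): A: 0.0909091; B: 0.0893962; C: 0.333194.
By total probability, P(X = 2) = 0.36·0.0909091 + 0.42·0.0893962 + 0.22·0.333194 = 0.143576.

0.144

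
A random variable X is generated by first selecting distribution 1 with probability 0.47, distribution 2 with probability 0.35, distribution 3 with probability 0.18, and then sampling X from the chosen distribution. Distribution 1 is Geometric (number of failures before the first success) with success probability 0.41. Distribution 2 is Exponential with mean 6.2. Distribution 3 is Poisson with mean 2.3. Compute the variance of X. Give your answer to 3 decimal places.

Per component, 1: μ=1.43902, E[X²]=5.58061; 2: μ=6.2, E[X²]=76.88; 3: μ=2.3, E[X²]=7.59.
E[X] = 0.47·1.43902 + 0.35·6.2 + 0.18·2.3 = 3.26034.
E[X²] = 0.47·5.58061 + 0.35·76.88 + 0.18·7.59 = 30.8971.
Var(X) = E[X²] − (E[X])² = 30.8971 − 10.6298 = 20.2673.

20.267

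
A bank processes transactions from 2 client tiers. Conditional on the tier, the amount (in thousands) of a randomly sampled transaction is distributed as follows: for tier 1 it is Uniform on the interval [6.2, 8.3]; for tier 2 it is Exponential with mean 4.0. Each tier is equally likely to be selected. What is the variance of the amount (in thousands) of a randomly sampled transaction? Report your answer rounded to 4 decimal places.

Per component, 1: μ=7.25, E[X²]=52.93; 2: μ=4, E[X²]=32.
E[X] = 0.5·7.25 + 0.5·4 = 5.625.
E[X²] = 0.5·52.93 + 0.5·32 = 42.465.
Var(X) = E[X²] − (E[X])² = 42.465 − 31.6406 = 10.8244.

10.8244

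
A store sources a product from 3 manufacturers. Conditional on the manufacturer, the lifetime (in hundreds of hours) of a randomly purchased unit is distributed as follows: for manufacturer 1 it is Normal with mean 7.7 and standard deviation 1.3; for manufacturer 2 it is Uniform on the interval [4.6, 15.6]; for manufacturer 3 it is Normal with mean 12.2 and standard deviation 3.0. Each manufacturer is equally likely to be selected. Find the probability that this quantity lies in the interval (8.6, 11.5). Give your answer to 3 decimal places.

Conditional on each manufacturer, P(8.6 < X < 11.5): 1: 0.242639; 2: 0.263636; 3: 0.292682.
By total probability, P(8.6 < X < 11.5) = 0.333333·0.242639 + 0.333333·0.263636 + 0.333333·0.292682 = 0.266319.

0.266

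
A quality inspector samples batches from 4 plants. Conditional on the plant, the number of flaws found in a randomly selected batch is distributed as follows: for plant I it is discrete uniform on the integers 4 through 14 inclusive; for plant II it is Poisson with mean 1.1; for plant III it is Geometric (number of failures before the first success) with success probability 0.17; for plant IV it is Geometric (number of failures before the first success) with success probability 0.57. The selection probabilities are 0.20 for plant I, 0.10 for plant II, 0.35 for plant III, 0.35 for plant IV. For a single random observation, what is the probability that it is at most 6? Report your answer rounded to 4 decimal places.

Conditional on each plant, P(X ≤ 6): I: 0.272727; II: 0.999851; III: 0.728639; IV: 0.997282.
By total probability, P(X ≤ 6) = 0.2·0.272727 + 0.1·0.999851 + 0.35·0.728639 + 0.35·0.997282 = 0.758603.

0.7586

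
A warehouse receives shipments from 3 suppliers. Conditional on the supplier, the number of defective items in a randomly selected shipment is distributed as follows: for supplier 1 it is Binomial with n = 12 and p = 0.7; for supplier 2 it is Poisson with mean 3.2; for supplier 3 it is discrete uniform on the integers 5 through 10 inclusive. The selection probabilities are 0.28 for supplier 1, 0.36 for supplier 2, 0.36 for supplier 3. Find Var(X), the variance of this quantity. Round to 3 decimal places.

8.111

Per component, 1: μ=8.4, E[X²]=73.08; 2: μ=3.2, E[X²]=13.44; 3: μ=7.5, E[X²]=59.1667.
E[X] = 0.28·8.4 + 0.36·3.2 + 0.36·7.5 = 6.204.
E[X²] = 0.28·73.08 + 0.36·13.44 + 0.36·59.1667 = 46.6008.
Var(X) = E[X²] − (E[X])² = 46.6008 − 38.4896 = 8.11118.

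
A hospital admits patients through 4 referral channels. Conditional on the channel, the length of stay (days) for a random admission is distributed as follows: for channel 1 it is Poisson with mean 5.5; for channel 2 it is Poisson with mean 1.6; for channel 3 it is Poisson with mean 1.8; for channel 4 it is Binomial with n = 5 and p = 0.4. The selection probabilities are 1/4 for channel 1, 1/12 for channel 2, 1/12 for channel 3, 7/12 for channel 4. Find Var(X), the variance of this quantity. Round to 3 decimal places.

4.757

Per component, 1: μ=5.5, E[X²]=35.75; 2: μ=1.6, E[X²]=4.16; 3: μ=1.8, E[X²]=5.04; 4: μ=2, E[X²]=5.2.
E[X] = 0.25·5.5 + 0.0833333·1.6 + 0.0833333·1.8 + 0.583333·2 = 2.825.
E[X²] = 0.25·35.75 + 0.0833333·4.16 + 0.0833333·5.04 + 0.583333·5.2 = 12.7375.
Var(X) = E[X²] − (E[X])² = 12.7375 − 7.98063 = 4.75687.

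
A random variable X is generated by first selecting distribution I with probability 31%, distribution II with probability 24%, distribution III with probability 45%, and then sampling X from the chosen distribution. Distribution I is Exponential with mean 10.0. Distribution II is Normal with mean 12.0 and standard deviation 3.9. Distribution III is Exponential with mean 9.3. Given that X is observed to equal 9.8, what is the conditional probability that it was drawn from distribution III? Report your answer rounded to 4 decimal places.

Likelihoods f(9.8 | ·): I: 0.0375311; II: 0.0872462; III: 0.0374864.
Posterior ∝ prior × likelihood. Numerator for III: 0.45·0.0374864 = 0.0168689.
Normalizing constant: 0.31·0.0375311 + 0.24·0.0872462 + 0.45·0.0374864 = 0.0494426.
P(III | observation) = 0.0168689 / 0.0494426 = 0.341181.

0.3412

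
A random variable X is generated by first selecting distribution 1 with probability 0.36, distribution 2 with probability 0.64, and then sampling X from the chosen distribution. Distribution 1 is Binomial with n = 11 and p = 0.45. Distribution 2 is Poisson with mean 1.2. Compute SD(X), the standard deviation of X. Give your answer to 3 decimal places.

2.233

Per component, 1: μ=4.95, E[X²]=27.225; 2: μ=1.2, E[X²]=2.64.
E[X] = 0.36·4.95 + 0.64·1.2 = 2.55.
E[X²] = 0.36·27.225 + 0.64·2.64 = 11.4906.
Var(X) = E[X²] − (E[X])² = 11.4906 − 6.5025 = 4.9881.
SD(X) = √4.9881 = 2.23341.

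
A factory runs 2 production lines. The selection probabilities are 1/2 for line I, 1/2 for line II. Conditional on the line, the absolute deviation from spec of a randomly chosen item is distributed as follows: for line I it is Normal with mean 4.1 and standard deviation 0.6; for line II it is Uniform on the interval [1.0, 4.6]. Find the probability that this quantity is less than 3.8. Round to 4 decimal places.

Conditional on each line, P(X < 3.8): I: 0.308538; II: 0.777778.
By total probability, P(X < 3.8) = 0.5·0.308538 + 0.5·0.777778 = 0.543158.

0.5432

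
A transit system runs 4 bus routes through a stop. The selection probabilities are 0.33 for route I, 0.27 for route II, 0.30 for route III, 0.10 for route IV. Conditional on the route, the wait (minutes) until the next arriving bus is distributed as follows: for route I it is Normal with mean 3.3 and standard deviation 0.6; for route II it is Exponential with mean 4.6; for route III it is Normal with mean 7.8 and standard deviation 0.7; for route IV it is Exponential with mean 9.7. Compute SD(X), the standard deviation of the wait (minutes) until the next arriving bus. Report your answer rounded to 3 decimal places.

4.532

Per component, I: μ=3.3, E[X²]=11.25; II: μ=4.6, E[X²]=42.32; III: μ=7.8, E[X²]=61.33; IV: μ=9.7, E[X²]=188.18.
E[X] = 0.33·3.3 + 0.27·4.6 + 0.3·7.8 + 0.1·9.7 = 5.641.
E[X²] = 0.33·11.25 + 0.27·42.32 + 0.3·61.33 + 0.1·188.18 = 52.3559.
Var(X) = E[X²] − (E[X])² = 52.3559 − 31.8209 = 20.535.
SD(X) = √20.535 = 4.53156.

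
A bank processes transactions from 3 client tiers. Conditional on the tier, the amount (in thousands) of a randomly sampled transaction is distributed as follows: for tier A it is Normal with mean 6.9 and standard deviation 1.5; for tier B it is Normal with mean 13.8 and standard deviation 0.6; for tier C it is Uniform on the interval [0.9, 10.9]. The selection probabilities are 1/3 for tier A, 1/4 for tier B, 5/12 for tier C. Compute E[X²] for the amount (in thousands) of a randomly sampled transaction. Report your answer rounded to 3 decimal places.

For each component E[X²] = Var + (mean)², giving A: 49.86; B: 190.8; C: 43.1433.
Overall E[X²] = 0.333333·49.86 + 0.25·190.8 + 0.416667·43.1433 = 82.2964.

82.296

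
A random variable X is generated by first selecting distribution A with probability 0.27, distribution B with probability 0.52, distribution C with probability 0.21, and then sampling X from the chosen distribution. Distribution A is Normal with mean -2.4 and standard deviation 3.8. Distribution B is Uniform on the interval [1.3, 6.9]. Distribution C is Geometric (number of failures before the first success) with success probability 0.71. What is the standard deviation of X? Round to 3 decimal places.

Per component, A: μ=-2.4, E[X²]=20.2; B: μ=4.1, E[X²]=19.4233; C: μ=0.408451, E[X²]=0.742115.
E[X] = 0.27·-2.4 + 0.52·4.1 + 0.21·0.408451 = 1.56977.
E[X²] = 0.27·20.2 + 0.52·19.4233 + 0.21·0.742115 = 15.71.
Var(X) = E[X²] − (E[X])² = 15.71 − 2.46419 = 13.2458.
SD(X) = √13.2458 = 3.63948.

3.639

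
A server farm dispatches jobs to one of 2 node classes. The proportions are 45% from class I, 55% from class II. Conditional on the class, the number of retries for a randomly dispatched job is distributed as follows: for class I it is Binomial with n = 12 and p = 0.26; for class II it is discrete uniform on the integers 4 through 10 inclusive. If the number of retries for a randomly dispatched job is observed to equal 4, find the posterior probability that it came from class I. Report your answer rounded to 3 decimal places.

0.538

Likelihoods P(X=4 | ·): I: 0.203401; II: 0.142857.
Posterior ∝ prior × likelihood. Numerator for I: 0.45·0.203401 = 0.0915303.
Normalizing constant: 0.45·0.203401 + 0.55·0.142857 = 0.170102.
P(I | observation) = 0.0915303 / 0.170102 = 0.538092.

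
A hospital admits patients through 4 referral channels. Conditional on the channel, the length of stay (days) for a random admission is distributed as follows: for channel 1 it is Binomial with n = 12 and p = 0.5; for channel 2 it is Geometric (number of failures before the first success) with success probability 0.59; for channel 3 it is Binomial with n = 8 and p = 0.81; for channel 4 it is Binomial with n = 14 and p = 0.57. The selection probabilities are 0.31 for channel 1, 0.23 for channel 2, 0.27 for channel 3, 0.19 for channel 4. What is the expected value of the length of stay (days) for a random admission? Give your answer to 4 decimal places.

Component means — 1: 6; 2: 0.694915; 3: 6.48; 4: 7.98.
E[X] = 0.31·6 + 0.23·0.694915 + 0.27·6.48 + 0.19·7.98 = 5.28563.

5.2856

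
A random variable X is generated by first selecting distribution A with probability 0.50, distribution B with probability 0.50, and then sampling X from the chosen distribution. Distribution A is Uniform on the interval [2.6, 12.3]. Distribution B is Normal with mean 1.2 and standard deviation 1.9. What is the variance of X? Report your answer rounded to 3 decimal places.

Per component, A: μ=7.45, E[X²]=63.3433; B: μ=1.2, E[X²]=5.05.
E[X] = 0.5·7.45 + 0.5·1.2 = 4.325.
E[X²] = 0.5·63.3433 + 0.5·5.05 = 34.1967.
Var(X) = E[X²] − (E[X])² = 34.1967 − 18.7056 = 15.491.

15.491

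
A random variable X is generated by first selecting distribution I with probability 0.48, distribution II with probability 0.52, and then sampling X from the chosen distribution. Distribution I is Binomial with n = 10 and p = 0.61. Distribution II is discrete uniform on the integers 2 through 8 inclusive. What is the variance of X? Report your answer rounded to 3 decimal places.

3.524

Per component, I: μ=6.1, E[X²]=39.589; II: μ=5, E[X²]=29.
E[X] = 0.48·6.1 + 0.52·5 = 5.528.
E[X²] = 0.48·39.589 + 0.52·29 = 34.0827.
Var(X) = E[X²] − (E[X])² = 34.0827 − 30.5588 = 3.52394.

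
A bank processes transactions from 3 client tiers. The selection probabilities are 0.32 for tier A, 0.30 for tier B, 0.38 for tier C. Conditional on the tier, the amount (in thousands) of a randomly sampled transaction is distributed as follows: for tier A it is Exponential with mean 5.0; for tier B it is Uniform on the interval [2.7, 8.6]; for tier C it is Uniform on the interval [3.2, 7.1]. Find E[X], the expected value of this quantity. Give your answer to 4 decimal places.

5.2520

Component means — A: 5; B: 5.65; C: 5.15.
E[X] = 0.32·5 + 0.3·5.65 + 0.38·5.15 = 5.252.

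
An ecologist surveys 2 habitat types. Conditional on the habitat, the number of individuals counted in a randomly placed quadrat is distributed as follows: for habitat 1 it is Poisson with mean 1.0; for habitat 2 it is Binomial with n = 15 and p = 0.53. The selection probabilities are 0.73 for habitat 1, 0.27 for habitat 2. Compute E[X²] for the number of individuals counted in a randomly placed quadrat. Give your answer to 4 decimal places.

19.5335

For each component E[X²] = Var + (mean)², giving 1: 2; 2: 66.939.
Overall E[X²] = 0.73·2 + 0.27·66.939 = 19.5335.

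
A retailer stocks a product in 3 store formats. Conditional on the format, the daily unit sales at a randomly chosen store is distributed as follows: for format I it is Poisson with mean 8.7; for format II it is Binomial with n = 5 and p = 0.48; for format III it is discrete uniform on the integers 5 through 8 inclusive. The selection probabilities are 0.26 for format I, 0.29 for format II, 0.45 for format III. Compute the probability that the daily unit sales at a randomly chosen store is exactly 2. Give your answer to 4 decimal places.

0.0956

Conditional on each format, P(X = 2): I: 0.00630444; II: 0.323961; III: 0.
By total probability, P(X = 2) = 0.26·0.00630444 + 0.29·0.323961 + 0.45·0 = 0.0955878.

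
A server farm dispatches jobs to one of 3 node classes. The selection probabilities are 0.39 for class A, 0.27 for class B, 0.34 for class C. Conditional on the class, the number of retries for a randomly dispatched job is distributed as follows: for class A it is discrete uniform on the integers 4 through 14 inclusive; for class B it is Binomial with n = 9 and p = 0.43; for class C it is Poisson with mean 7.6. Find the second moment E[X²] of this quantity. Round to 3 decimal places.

For each component E[X²] = Var + (mean)², giving A: 91; B: 17.1828; C: 65.36.
Overall E[X²] = 0.39·91 + 0.27·17.1828 + 0.34·65.36 = 62.3518.

62.352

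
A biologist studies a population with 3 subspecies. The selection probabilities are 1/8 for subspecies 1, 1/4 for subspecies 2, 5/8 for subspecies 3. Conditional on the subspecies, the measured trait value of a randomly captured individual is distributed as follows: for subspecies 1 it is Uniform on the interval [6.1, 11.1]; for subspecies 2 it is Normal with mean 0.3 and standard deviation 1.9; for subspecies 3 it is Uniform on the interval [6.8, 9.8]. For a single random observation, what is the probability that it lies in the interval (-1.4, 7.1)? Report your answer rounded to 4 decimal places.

Conditional on each subspecies, P(-1.4 < X < 7.1): 1: 0.2; 2: 0.814364; 3: 0.1.
By total probability, P(-1.4 < X < 7.1) = 0.125·0.2 + 0.25·0.814364 + 0.625·0.1 = 0.291091.

0.2911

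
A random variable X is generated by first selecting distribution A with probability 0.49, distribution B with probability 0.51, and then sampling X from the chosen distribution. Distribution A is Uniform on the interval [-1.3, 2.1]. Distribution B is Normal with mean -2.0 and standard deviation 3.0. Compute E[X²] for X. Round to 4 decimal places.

For each component E[X²] = Var + (mean)², giving A: 1.12333; B: 13.
Overall E[X²] = 0.49·1.12333 + 0.51·13 = 7.18043.

7.1804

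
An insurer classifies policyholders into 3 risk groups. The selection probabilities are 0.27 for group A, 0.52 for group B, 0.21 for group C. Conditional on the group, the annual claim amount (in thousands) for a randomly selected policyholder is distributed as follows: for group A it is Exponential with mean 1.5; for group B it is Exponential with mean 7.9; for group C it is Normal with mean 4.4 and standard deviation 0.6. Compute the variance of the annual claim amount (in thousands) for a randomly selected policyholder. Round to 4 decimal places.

Per component, A: μ=1.5, E[X²]=4.5; B: μ=7.9, E[X²]=124.82; C: μ=4.4, E[X²]=19.72.
E[X] = 0.27·1.5 + 0.52·7.9 + 0.21·4.4 = 5.437.
E[X²] = 0.27·4.5 + 0.52·124.82 + 0.21·19.72 = 70.2626.
Var(X) = E[X²] − (E[X])² = 70.2626 − 29.561 = 40.7016.

40.7016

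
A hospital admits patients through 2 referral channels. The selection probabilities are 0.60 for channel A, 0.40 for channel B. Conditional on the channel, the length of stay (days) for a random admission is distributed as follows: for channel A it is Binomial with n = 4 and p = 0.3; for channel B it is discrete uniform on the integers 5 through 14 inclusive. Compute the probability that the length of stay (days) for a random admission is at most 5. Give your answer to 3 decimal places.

Conditional on each channel, P(X ≤ 5): A: 1; B: 0.1.
By total probability, P(X ≤ 5) = 0.6·1 + 0.4·0.1 = 0.64.

0.640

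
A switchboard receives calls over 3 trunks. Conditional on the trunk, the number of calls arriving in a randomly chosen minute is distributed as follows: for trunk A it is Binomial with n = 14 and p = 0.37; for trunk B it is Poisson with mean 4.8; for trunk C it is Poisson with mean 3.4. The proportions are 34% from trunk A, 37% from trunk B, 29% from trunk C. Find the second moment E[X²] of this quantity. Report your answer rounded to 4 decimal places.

24.8718

For each component E[X²] = Var + (mean)², giving A: 30.0958; B: 27.84; C: 14.96.
Overall E[X²] = 0.34·30.0958 + 0.37·27.84 + 0.29·14.96 = 24.8718.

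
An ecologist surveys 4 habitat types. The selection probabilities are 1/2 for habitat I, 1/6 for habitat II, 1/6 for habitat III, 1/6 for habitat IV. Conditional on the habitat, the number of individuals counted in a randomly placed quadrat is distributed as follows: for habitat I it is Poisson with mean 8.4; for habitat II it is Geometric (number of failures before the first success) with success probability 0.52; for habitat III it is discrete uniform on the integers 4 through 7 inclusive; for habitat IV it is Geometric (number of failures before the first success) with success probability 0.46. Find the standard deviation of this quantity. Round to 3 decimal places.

Per component, I: μ=8.4, E[X²]=78.96; II: μ=0.923077, E[X²]=2.62722; III: μ=5.5, E[X²]=31.5; IV: μ=1.17391, E[X²]=3.93006.
E[X] = 0.5·8.4 + 0.166667·0.923077 + 0.166667·5.5 + 0.166667·1.17391 = 5.46616.
E[X²] = 0.5·78.96 + 0.166667·2.62722 + 0.166667·31.5 + 0.166667·3.93006 = 45.8229.
Var(X) = E[X²] − (E[X])² = 45.8229 − 29.879 = 15.9439.
SD(X) = √15.9439 = 3.99298.

3.993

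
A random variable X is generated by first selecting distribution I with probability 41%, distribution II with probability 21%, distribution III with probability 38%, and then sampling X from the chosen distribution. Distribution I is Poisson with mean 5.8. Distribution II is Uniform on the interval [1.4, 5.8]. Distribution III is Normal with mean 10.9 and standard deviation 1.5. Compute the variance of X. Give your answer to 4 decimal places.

12.2934

Per component, I: μ=5.8, E[X²]=39.44; II: μ=3.6, E[X²]=14.5733; III: μ=10.9, E[X²]=121.06.
E[X] = 0.41·5.8 + 0.21·3.6 + 0.38·10.9 = 7.276.
E[X²] = 0.41·39.44 + 0.21·14.5733 + 0.38·121.06 = 65.2336.
Var(X) = E[X²] − (E[X])² = 65.2336 − 52.9402 = 12.2934.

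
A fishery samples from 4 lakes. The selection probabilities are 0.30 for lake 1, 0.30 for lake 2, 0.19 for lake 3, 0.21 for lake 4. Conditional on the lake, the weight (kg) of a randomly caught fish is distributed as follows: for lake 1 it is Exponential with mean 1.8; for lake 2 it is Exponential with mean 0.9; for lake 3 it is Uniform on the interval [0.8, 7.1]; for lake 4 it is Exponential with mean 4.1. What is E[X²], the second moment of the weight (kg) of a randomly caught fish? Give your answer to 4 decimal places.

For each component E[X²] = Var + (mean)², giving 1: 6.48; 2: 1.62; 3: 18.91; 4: 33.62.
Overall E[X²] = 0.3·6.48 + 0.3·1.62 + 0.19·18.91 + 0.21·33.62 = 13.0831.

13.0831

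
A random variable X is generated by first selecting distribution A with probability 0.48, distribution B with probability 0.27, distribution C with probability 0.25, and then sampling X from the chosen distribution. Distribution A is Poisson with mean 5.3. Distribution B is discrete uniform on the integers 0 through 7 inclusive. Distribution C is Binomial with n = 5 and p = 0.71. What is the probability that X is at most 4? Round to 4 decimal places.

0.5606

Conditional on each component, P(X ≤ 4): A: 0.389518; B: 0.625; C: 0.819577.
By total probability, P(X ≤ 4) = 0.48·0.389518 + 0.27·0.625 + 0.25·0.819577 = 0.560613.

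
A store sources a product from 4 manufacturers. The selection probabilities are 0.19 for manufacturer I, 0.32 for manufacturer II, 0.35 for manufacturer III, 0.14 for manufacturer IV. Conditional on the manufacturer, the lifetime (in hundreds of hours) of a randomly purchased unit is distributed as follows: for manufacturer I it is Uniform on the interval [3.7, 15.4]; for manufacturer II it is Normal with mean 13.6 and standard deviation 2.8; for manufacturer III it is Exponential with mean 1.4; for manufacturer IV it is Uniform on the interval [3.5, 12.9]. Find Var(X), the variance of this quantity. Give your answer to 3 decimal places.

32.098

Per component, I: μ=9.55, E[X²]=102.61; II: μ=13.6, E[X²]=192.8; III: μ=1.4, E[X²]=3.92; IV: μ=8.2, E[X²]=74.6033.
E[X] = 0.19·9.55 + 0.32·13.6 + 0.35·1.4 + 0.14·8.2 = 7.8045.
E[X²] = 0.19·102.61 + 0.32·192.8 + 0.35·3.92 + 0.14·74.6033 = 93.0084.
Var(X) = E[X²] − (E[X])² = 93.0084 − 60.9102 = 32.0981.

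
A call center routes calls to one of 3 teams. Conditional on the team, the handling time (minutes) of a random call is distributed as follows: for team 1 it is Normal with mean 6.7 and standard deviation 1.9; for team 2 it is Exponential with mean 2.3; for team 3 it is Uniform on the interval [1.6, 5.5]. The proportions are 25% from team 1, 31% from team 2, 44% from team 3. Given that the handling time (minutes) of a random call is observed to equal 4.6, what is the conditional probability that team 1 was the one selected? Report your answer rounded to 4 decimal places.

Likelihoods f(4.6 | ·): 1: 0.113996; 2: 0.0588414; 3: 0.25641.
Posterior ∝ prior × likelihood. Numerator for 1: 0.25·0.113996 = 0.0284989.
Normalizing constant: 0.25·0.113996 + 0.31·0.0588414 + 0.44·0.25641 = 0.15956.
P(1 | observation) = 0.0284989 / 0.15956 = 0.178609.

0.1786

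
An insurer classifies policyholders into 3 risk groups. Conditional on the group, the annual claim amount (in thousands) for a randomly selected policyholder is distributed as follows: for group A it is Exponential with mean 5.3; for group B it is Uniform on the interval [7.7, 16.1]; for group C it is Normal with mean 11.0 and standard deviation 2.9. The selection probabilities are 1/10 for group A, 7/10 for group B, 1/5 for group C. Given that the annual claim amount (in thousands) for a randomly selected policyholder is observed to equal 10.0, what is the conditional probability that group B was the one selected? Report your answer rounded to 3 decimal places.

0.743

Likelihoods f(10.0 | ·): A: 0.0285957; B: 0.119048; C: 0.129626.
Posterior ∝ prior × likelihood. Numerator for B: 0.7·0.119048 = 0.0833333.
Normalizing constant: 0.1·0.0285957 + 0.7·0.119048 + 0.2·0.129626 = 0.112118.
P(B | observation) = 0.0833333 / 0.112118 = 0.743264.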